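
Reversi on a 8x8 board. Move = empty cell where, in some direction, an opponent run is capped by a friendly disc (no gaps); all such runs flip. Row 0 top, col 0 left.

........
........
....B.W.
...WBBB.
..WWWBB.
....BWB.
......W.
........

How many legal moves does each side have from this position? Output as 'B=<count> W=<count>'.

-- B to move --
(1,5): no bracket -> illegal
(1,6): flips 1 -> legal
(1,7): flips 1 -> legal
(2,2): no bracket -> illegal
(2,3): no bracket -> illegal
(2,5): no bracket -> illegal
(2,7): no bracket -> illegal
(3,1): no bracket -> illegal
(3,2): flips 2 -> legal
(3,7): no bracket -> illegal
(4,1): flips 3 -> legal
(5,1): flips 2 -> legal
(5,2): flips 1 -> legal
(5,3): flips 1 -> legal
(5,7): no bracket -> illegal
(6,4): flips 1 -> legal
(6,5): flips 1 -> legal
(6,7): no bracket -> illegal
(7,5): no bracket -> illegal
(7,6): flips 1 -> legal
(7,7): no bracket -> illegal
B mobility = 10
-- W to move --
(1,3): no bracket -> illegal
(1,4): flips 2 -> legal
(1,5): flips 1 -> legal
(2,3): no bracket -> illegal
(2,5): flips 3 -> legal
(2,7): no bracket -> illegal
(3,7): flips 4 -> legal
(4,7): flips 2 -> legal
(5,3): flips 1 -> legal
(5,7): flips 1 -> legal
(6,3): no bracket -> illegal
(6,4): flips 1 -> legal
(6,5): flips 1 -> legal
(6,7): no bracket -> illegal
W mobility = 9

Answer: B=10 W=9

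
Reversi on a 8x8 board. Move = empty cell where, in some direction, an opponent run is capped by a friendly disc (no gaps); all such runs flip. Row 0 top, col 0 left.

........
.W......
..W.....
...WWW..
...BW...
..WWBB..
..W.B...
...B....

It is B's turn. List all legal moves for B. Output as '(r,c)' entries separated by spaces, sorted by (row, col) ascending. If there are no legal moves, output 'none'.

Answer: (0,0) (2,3) (2,4) (2,5) (4,2) (4,5) (5,1) (6,1) (6,3)

Derivation:
(0,0): flips 4 -> legal
(0,1): no bracket -> illegal
(0,2): no bracket -> illegal
(1,0): no bracket -> illegal
(1,2): no bracket -> illegal
(1,3): no bracket -> illegal
(2,0): no bracket -> illegal
(2,1): no bracket -> illegal
(2,3): flips 1 -> legal
(2,4): flips 2 -> legal
(2,5): flips 1 -> legal
(2,6): no bracket -> illegal
(3,1): no bracket -> illegal
(3,2): no bracket -> illegal
(3,6): no bracket -> illegal
(4,1): no bracket -> illegal
(4,2): flips 1 -> legal
(4,5): flips 1 -> legal
(4,6): no bracket -> illegal
(5,1): flips 3 -> legal
(6,1): flips 1 -> legal
(6,3): flips 1 -> legal
(7,1): no bracket -> illegal
(7,2): no bracket -> illegal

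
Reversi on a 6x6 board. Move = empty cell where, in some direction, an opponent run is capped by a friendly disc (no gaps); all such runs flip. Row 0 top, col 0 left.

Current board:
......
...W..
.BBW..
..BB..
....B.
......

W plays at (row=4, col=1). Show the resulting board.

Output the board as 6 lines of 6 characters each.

Place W at (4,1); scan 8 dirs for brackets.
Dir NW: first cell '.' (not opp) -> no flip
Dir N: first cell '.' (not opp) -> no flip
Dir NE: opp run (3,2) capped by W -> flip
Dir W: first cell '.' (not opp) -> no flip
Dir E: first cell '.' (not opp) -> no flip
Dir SW: first cell '.' (not opp) -> no flip
Dir S: first cell '.' (not opp) -> no flip
Dir SE: first cell '.' (not opp) -> no flip
All flips: (3,2)

Answer: ......
...W..
.BBW..
..WB..
.W..B.
......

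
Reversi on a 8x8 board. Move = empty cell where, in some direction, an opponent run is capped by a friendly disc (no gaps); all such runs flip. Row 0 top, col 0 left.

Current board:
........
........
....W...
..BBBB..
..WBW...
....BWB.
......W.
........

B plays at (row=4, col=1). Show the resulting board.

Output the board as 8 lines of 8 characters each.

Place B at (4,1); scan 8 dirs for brackets.
Dir NW: first cell '.' (not opp) -> no flip
Dir N: first cell '.' (not opp) -> no flip
Dir NE: first cell 'B' (not opp) -> no flip
Dir W: first cell '.' (not opp) -> no flip
Dir E: opp run (4,2) capped by B -> flip
Dir SW: first cell '.' (not opp) -> no flip
Dir S: first cell '.' (not opp) -> no flip
Dir SE: first cell '.' (not opp) -> no flip
All flips: (4,2)

Answer: ........
........
....W...
..BBBB..
.BBBW...
....BWB.
......W.
........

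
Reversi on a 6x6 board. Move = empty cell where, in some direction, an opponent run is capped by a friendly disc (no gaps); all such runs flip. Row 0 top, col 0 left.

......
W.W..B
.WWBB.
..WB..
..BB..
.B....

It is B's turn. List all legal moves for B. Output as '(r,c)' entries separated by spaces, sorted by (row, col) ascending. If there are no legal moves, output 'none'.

(0,0): no bracket -> illegal
(0,1): flips 1 -> legal
(0,2): flips 3 -> legal
(0,3): no bracket -> illegal
(1,1): flips 1 -> legal
(1,3): no bracket -> illegal
(2,0): flips 2 -> legal
(3,0): no bracket -> illegal
(3,1): flips 1 -> legal
(4,1): flips 1 -> legal

Answer: (0,1) (0,2) (1,1) (2,0) (3,1) (4,1)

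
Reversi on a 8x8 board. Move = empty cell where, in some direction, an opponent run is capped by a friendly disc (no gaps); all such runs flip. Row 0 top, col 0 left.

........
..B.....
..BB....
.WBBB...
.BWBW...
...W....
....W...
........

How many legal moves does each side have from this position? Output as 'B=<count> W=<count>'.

-- B to move --
(2,0): no bracket -> illegal
(2,1): flips 1 -> legal
(3,0): flips 1 -> legal
(3,5): no bracket -> illegal
(4,0): flips 1 -> legal
(4,5): flips 1 -> legal
(5,1): flips 1 -> legal
(5,2): flips 1 -> legal
(5,4): flips 1 -> legal
(5,5): flips 1 -> legal
(6,2): no bracket -> illegal
(6,3): flips 1 -> legal
(6,5): no bracket -> illegal
(7,3): no bracket -> illegal
(7,4): no bracket -> illegal
(7,5): no bracket -> illegal
B mobility = 9
-- W to move --
(0,1): no bracket -> illegal
(0,2): flips 3 -> legal
(0,3): no bracket -> illegal
(1,1): flips 2 -> legal
(1,3): flips 4 -> legal
(1,4): no bracket -> illegal
(2,1): no bracket -> illegal
(2,4): flips 2 -> legal
(2,5): no bracket -> illegal
(3,0): no bracket -> illegal
(3,5): flips 3 -> legal
(4,0): flips 1 -> legal
(4,5): no bracket -> illegal
(5,0): no bracket -> illegal
(5,1): flips 1 -> legal
(5,2): no bracket -> illegal
(5,4): no bracket -> illegal
W mobility = 7

Answer: B=9 W=7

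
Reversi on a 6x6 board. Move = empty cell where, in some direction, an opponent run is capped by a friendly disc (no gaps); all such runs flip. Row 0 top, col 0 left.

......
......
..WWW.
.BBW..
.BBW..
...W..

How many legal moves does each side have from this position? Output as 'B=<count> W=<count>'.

Answer: B=7 W=7

Derivation:
-- B to move --
(1,1): no bracket -> illegal
(1,2): flips 1 -> legal
(1,3): flips 1 -> legal
(1,4): flips 1 -> legal
(1,5): flips 2 -> legal
(2,1): no bracket -> illegal
(2,5): no bracket -> illegal
(3,4): flips 1 -> legal
(3,5): no bracket -> illegal
(4,4): flips 1 -> legal
(5,2): no bracket -> illegal
(5,4): flips 1 -> legal
B mobility = 7
-- W to move --
(2,0): flips 2 -> legal
(2,1): flips 1 -> legal
(3,0): flips 2 -> legal
(4,0): flips 3 -> legal
(5,0): flips 2 -> legal
(5,1): flips 1 -> legal
(5,2): flips 2 -> legal
W mobility = 7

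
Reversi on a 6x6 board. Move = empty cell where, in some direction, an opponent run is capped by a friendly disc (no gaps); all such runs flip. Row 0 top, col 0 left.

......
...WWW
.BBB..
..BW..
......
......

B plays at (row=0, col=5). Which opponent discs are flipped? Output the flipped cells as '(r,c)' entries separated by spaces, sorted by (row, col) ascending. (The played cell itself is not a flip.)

Dir NW: edge -> no flip
Dir N: edge -> no flip
Dir NE: edge -> no flip
Dir W: first cell '.' (not opp) -> no flip
Dir E: edge -> no flip
Dir SW: opp run (1,4) capped by B -> flip
Dir S: opp run (1,5), next='.' -> no flip
Dir SE: edge -> no flip

Answer: (1,4)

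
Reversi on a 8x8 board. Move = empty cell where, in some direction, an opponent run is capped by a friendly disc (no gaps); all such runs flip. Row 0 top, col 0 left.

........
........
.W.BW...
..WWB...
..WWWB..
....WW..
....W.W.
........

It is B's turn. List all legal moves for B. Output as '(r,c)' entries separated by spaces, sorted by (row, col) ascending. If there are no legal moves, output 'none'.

(1,0): no bracket -> illegal
(1,1): no bracket -> illegal
(1,2): no bracket -> illegal
(1,3): no bracket -> illegal
(1,4): flips 1 -> legal
(1,5): no bracket -> illegal
(2,0): no bracket -> illegal
(2,2): no bracket -> illegal
(2,5): flips 1 -> legal
(3,0): no bracket -> illegal
(3,1): flips 2 -> legal
(3,5): no bracket -> illegal
(4,1): flips 4 -> legal
(4,6): no bracket -> illegal
(5,1): no bracket -> illegal
(5,2): flips 1 -> legal
(5,3): flips 2 -> legal
(5,6): no bracket -> illegal
(5,7): no bracket -> illegal
(6,3): flips 1 -> legal
(6,5): flips 1 -> legal
(6,7): no bracket -> illegal
(7,3): no bracket -> illegal
(7,4): flips 3 -> legal
(7,5): no bracket -> illegal
(7,6): no bracket -> illegal
(7,7): no bracket -> illegal

Answer: (1,4) (2,5) (3,1) (4,1) (5,2) (5,3) (6,3) (6,5) (7,4)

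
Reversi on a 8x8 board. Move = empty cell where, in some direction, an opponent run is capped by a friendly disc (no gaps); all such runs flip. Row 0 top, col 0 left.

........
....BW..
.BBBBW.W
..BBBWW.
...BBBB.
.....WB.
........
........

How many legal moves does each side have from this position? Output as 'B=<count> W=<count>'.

-- B to move --
(0,4): no bracket -> illegal
(0,5): flips 3 -> legal
(0,6): flips 1 -> legal
(1,6): flips 2 -> legal
(1,7): no bracket -> illegal
(2,6): flips 3 -> legal
(3,7): flips 2 -> legal
(4,7): flips 2 -> legal
(5,4): flips 1 -> legal
(6,4): flips 1 -> legal
(6,5): flips 1 -> legal
(6,6): flips 1 -> legal
B mobility = 10
-- W to move --
(0,3): flips 1 -> legal
(0,4): no bracket -> illegal
(0,5): no bracket -> illegal
(1,0): no bracket -> illegal
(1,1): flips 3 -> legal
(1,2): no bracket -> illegal
(1,3): flips 2 -> legal
(2,0): flips 4 -> legal
(3,0): no bracket -> illegal
(3,1): flips 3 -> legal
(3,7): flips 1 -> legal
(4,1): no bracket -> illegal
(4,2): flips 2 -> legal
(4,7): no bracket -> illegal
(5,2): flips 2 -> legal
(5,3): flips 1 -> legal
(5,4): flips 1 -> legal
(5,7): flips 2 -> legal
(6,5): no bracket -> illegal
(6,6): flips 2 -> legal
(6,7): no bracket -> illegal
W mobility = 12

Answer: B=10 W=12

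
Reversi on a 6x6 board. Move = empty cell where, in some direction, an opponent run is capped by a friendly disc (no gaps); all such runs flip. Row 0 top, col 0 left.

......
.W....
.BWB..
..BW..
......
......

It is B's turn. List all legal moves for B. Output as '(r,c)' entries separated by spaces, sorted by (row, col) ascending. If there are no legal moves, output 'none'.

Answer: (0,1) (1,2) (3,4) (4,3)

Derivation:
(0,0): no bracket -> illegal
(0,1): flips 1 -> legal
(0,2): no bracket -> illegal
(1,0): no bracket -> illegal
(1,2): flips 1 -> legal
(1,3): no bracket -> illegal
(2,0): no bracket -> illegal
(2,4): no bracket -> illegal
(3,1): no bracket -> illegal
(3,4): flips 1 -> legal
(4,2): no bracket -> illegal
(4,3): flips 1 -> legal
(4,4): no bracket -> illegal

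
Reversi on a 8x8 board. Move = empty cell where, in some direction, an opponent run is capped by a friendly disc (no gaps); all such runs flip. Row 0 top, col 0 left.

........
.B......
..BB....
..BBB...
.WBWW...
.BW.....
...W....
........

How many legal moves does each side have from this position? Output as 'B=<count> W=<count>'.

Answer: B=9 W=9

Derivation:
-- B to move --
(3,0): no bracket -> illegal
(3,1): flips 1 -> legal
(3,5): no bracket -> illegal
(4,0): flips 1 -> legal
(4,5): flips 2 -> legal
(5,0): flips 1 -> legal
(5,3): flips 2 -> legal
(5,4): flips 2 -> legal
(5,5): flips 1 -> legal
(6,1): flips 2 -> legal
(6,2): flips 1 -> legal
(6,4): no bracket -> illegal
(7,2): no bracket -> illegal
(7,3): no bracket -> illegal
(7,4): no bracket -> illegal
B mobility = 9
-- W to move --
(0,0): flips 3 -> legal
(0,1): no bracket -> illegal
(0,2): no bracket -> illegal
(1,0): no bracket -> illegal
(1,2): flips 3 -> legal
(1,3): flips 2 -> legal
(1,4): flips 2 -> legal
(2,0): no bracket -> illegal
(2,1): flips 1 -> legal
(2,4): flips 1 -> legal
(2,5): flips 1 -> legal
(3,1): no bracket -> illegal
(3,5): no bracket -> illegal
(4,0): no bracket -> illegal
(4,5): no bracket -> illegal
(5,0): flips 1 -> legal
(5,3): no bracket -> illegal
(6,0): no bracket -> illegal
(6,1): flips 1 -> legal
(6,2): no bracket -> illegal
W mobility = 9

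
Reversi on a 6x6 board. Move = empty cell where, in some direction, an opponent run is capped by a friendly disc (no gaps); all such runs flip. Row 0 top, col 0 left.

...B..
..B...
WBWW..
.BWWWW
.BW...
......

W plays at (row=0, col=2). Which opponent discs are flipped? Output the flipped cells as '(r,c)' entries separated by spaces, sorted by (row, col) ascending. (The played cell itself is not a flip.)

Dir NW: edge -> no flip
Dir N: edge -> no flip
Dir NE: edge -> no flip
Dir W: first cell '.' (not opp) -> no flip
Dir E: opp run (0,3), next='.' -> no flip
Dir SW: first cell '.' (not opp) -> no flip
Dir S: opp run (1,2) capped by W -> flip
Dir SE: first cell '.' (not opp) -> no flip

Answer: (1,2)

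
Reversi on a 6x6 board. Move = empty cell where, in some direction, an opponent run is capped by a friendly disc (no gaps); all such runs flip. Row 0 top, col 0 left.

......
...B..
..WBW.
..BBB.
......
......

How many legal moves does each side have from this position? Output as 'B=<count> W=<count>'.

-- B to move --
(1,1): flips 1 -> legal
(1,2): flips 1 -> legal
(1,4): flips 1 -> legal
(1,5): flips 1 -> legal
(2,1): flips 1 -> legal
(2,5): flips 1 -> legal
(3,1): flips 1 -> legal
(3,5): flips 1 -> legal
B mobility = 8
-- W to move --
(0,2): flips 1 -> legal
(0,3): no bracket -> illegal
(0,4): flips 1 -> legal
(1,2): no bracket -> illegal
(1,4): no bracket -> illegal
(2,1): no bracket -> illegal
(2,5): no bracket -> illegal
(3,1): no bracket -> illegal
(3,5): no bracket -> illegal
(4,1): no bracket -> illegal
(4,2): flips 2 -> legal
(4,3): no bracket -> illegal
(4,4): flips 2 -> legal
(4,5): no bracket -> illegal
W mobility = 4

Answer: B=8 W=4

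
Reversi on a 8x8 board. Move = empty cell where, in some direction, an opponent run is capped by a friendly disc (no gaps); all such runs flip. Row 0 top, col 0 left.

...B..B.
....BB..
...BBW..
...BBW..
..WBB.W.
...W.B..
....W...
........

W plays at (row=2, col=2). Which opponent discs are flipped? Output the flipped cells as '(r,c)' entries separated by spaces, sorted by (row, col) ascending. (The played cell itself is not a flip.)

Answer: (2,3) (2,4)

Derivation:
Dir NW: first cell '.' (not opp) -> no flip
Dir N: first cell '.' (not opp) -> no flip
Dir NE: first cell '.' (not opp) -> no flip
Dir W: first cell '.' (not opp) -> no flip
Dir E: opp run (2,3) (2,4) capped by W -> flip
Dir SW: first cell '.' (not opp) -> no flip
Dir S: first cell '.' (not opp) -> no flip
Dir SE: opp run (3,3) (4,4) (5,5), next='.' -> no flip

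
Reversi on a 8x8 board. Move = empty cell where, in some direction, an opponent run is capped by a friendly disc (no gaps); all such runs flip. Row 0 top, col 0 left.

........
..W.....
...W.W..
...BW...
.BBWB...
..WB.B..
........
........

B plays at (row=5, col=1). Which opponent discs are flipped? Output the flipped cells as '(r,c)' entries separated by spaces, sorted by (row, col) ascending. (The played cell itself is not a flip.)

Answer: (5,2)

Derivation:
Dir NW: first cell '.' (not opp) -> no flip
Dir N: first cell 'B' (not opp) -> no flip
Dir NE: first cell 'B' (not opp) -> no flip
Dir W: first cell '.' (not opp) -> no flip
Dir E: opp run (5,2) capped by B -> flip
Dir SW: first cell '.' (not opp) -> no flip
Dir S: first cell '.' (not opp) -> no flip
Dir SE: first cell '.' (not opp) -> no flip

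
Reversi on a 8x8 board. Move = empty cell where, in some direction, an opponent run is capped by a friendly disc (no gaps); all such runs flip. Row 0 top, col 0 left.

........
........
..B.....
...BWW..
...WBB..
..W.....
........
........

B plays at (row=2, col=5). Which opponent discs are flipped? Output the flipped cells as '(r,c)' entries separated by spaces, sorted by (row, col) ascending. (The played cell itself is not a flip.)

Dir NW: first cell '.' (not opp) -> no flip
Dir N: first cell '.' (not opp) -> no flip
Dir NE: first cell '.' (not opp) -> no flip
Dir W: first cell '.' (not opp) -> no flip
Dir E: first cell '.' (not opp) -> no flip
Dir SW: opp run (3,4) (4,3) (5,2), next='.' -> no flip
Dir S: opp run (3,5) capped by B -> flip
Dir SE: first cell '.' (not opp) -> no flip

Answer: (3,5)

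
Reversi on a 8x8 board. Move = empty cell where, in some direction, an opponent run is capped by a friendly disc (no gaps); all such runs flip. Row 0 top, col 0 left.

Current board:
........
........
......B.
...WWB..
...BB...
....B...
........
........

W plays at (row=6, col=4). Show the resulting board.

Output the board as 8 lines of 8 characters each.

Place W at (6,4); scan 8 dirs for brackets.
Dir NW: first cell '.' (not opp) -> no flip
Dir N: opp run (5,4) (4,4) capped by W -> flip
Dir NE: first cell '.' (not opp) -> no flip
Dir W: first cell '.' (not opp) -> no flip
Dir E: first cell '.' (not opp) -> no flip
Dir SW: first cell '.' (not opp) -> no flip
Dir S: first cell '.' (not opp) -> no flip
Dir SE: first cell '.' (not opp) -> no flip
All flips: (4,4) (5,4)

Answer: ........
........
......B.
...WWB..
...BW...
....W...
....W...
........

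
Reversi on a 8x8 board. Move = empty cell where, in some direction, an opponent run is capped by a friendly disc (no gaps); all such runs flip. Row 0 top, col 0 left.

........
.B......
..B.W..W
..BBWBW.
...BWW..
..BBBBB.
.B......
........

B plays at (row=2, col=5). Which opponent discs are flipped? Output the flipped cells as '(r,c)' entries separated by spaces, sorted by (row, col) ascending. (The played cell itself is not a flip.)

Answer: (3,4)

Derivation:
Dir NW: first cell '.' (not opp) -> no flip
Dir N: first cell '.' (not opp) -> no flip
Dir NE: first cell '.' (not opp) -> no flip
Dir W: opp run (2,4), next='.' -> no flip
Dir E: first cell '.' (not opp) -> no flip
Dir SW: opp run (3,4) capped by B -> flip
Dir S: first cell 'B' (not opp) -> no flip
Dir SE: opp run (3,6), next='.' -> no flip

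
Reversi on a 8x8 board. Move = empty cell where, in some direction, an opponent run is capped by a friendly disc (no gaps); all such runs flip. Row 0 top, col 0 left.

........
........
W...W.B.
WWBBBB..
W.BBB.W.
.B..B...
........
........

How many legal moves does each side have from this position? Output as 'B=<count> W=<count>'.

-- B to move --
(1,0): no bracket -> illegal
(1,1): no bracket -> illegal
(1,3): flips 1 -> legal
(1,4): flips 1 -> legal
(1,5): flips 1 -> legal
(2,1): no bracket -> illegal
(2,2): no bracket -> illegal
(2,3): no bracket -> illegal
(2,5): no bracket -> illegal
(3,6): no bracket -> illegal
(3,7): no bracket -> illegal
(4,1): no bracket -> illegal
(4,5): no bracket -> illegal
(4,7): no bracket -> illegal
(5,0): no bracket -> illegal
(5,5): no bracket -> illegal
(5,6): no bracket -> illegal
(5,7): flips 1 -> legal
B mobility = 4
-- W to move --
(1,5): no bracket -> illegal
(1,6): no bracket -> illegal
(1,7): no bracket -> illegal
(2,1): no bracket -> illegal
(2,2): no bracket -> illegal
(2,3): no bracket -> illegal
(2,5): no bracket -> illegal
(2,7): no bracket -> illegal
(3,6): flips 4 -> legal
(3,7): no bracket -> illegal
(4,1): no bracket -> illegal
(4,5): no bracket -> illegal
(5,0): no bracket -> illegal
(5,2): no bracket -> illegal
(5,3): flips 1 -> legal
(5,5): no bracket -> illegal
(6,0): flips 3 -> legal
(6,1): no bracket -> illegal
(6,2): flips 1 -> legal
(6,3): no bracket -> illegal
(6,4): flips 3 -> legal
(6,5): no bracket -> illegal
W mobility = 5

Answer: B=4 W=5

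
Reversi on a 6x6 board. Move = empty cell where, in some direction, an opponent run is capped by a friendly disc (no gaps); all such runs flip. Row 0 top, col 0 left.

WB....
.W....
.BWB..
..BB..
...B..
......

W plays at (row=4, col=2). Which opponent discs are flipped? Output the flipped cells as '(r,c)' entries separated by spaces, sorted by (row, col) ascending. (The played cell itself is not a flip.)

Answer: (3,2)

Derivation:
Dir NW: first cell '.' (not opp) -> no flip
Dir N: opp run (3,2) capped by W -> flip
Dir NE: opp run (3,3), next='.' -> no flip
Dir W: first cell '.' (not opp) -> no flip
Dir E: opp run (4,3), next='.' -> no flip
Dir SW: first cell '.' (not opp) -> no flip
Dir S: first cell '.' (not opp) -> no flip
Dir SE: first cell '.' (not opp) -> no flip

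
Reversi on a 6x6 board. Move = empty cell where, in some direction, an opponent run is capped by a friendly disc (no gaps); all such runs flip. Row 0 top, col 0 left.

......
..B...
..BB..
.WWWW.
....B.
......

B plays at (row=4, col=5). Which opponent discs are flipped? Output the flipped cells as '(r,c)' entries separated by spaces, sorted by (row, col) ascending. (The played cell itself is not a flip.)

Dir NW: opp run (3,4) capped by B -> flip
Dir N: first cell '.' (not opp) -> no flip
Dir NE: edge -> no flip
Dir W: first cell 'B' (not opp) -> no flip
Dir E: edge -> no flip
Dir SW: first cell '.' (not opp) -> no flip
Dir S: first cell '.' (not opp) -> no flip
Dir SE: edge -> no flip

Answer: (3,4)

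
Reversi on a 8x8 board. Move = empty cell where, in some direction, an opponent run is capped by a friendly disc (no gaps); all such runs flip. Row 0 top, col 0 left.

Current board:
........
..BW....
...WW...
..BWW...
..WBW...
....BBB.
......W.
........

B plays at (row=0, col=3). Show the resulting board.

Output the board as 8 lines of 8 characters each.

Answer: ...B....
..BB....
...BW...
..BBW...
..WBW...
....BBB.
......W.
........

Derivation:
Place B at (0,3); scan 8 dirs for brackets.
Dir NW: edge -> no flip
Dir N: edge -> no flip
Dir NE: edge -> no flip
Dir W: first cell '.' (not opp) -> no flip
Dir E: first cell '.' (not opp) -> no flip
Dir SW: first cell 'B' (not opp) -> no flip
Dir S: opp run (1,3) (2,3) (3,3) capped by B -> flip
Dir SE: first cell '.' (not opp) -> no flip
All flips: (1,3) (2,3) (3,3)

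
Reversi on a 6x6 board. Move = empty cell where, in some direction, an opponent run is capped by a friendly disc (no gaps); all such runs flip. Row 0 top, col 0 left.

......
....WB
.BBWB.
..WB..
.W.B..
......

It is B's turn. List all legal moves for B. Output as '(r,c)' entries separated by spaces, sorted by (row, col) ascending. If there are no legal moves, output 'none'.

(0,3): no bracket -> illegal
(0,4): flips 1 -> legal
(0,5): no bracket -> illegal
(1,2): no bracket -> illegal
(1,3): flips 2 -> legal
(2,5): no bracket -> illegal
(3,0): no bracket -> illegal
(3,1): flips 1 -> legal
(3,4): no bracket -> illegal
(4,0): no bracket -> illegal
(4,2): flips 1 -> legal
(5,0): no bracket -> illegal
(5,1): no bracket -> illegal
(5,2): no bracket -> illegal

Answer: (0,4) (1,3) (3,1) (4,2)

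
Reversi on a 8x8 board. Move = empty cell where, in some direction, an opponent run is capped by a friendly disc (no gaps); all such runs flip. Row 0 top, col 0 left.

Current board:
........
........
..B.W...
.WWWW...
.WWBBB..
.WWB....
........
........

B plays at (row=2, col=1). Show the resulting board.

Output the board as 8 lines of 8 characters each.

Answer: ........
........
.BB.W...
.WBWW...
.WWBBB..
.WWB....
........
........

Derivation:
Place B at (2,1); scan 8 dirs for brackets.
Dir NW: first cell '.' (not opp) -> no flip
Dir N: first cell '.' (not opp) -> no flip
Dir NE: first cell '.' (not opp) -> no flip
Dir W: first cell '.' (not opp) -> no flip
Dir E: first cell 'B' (not opp) -> no flip
Dir SW: first cell '.' (not opp) -> no flip
Dir S: opp run (3,1) (4,1) (5,1), next='.' -> no flip
Dir SE: opp run (3,2) capped by B -> flip
All flips: (3,2)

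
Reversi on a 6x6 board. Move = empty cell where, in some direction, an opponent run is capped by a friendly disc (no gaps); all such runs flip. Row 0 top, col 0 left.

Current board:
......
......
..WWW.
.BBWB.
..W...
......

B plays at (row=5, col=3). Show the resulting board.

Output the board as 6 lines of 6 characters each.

Place B at (5,3); scan 8 dirs for brackets.
Dir NW: opp run (4,2) capped by B -> flip
Dir N: first cell '.' (not opp) -> no flip
Dir NE: first cell '.' (not opp) -> no flip
Dir W: first cell '.' (not opp) -> no flip
Dir E: first cell '.' (not opp) -> no flip
Dir SW: edge -> no flip
Dir S: edge -> no flip
Dir SE: edge -> no flip
All flips: (4,2)

Answer: ......
......
..WWW.
.BBWB.
..B...
...B..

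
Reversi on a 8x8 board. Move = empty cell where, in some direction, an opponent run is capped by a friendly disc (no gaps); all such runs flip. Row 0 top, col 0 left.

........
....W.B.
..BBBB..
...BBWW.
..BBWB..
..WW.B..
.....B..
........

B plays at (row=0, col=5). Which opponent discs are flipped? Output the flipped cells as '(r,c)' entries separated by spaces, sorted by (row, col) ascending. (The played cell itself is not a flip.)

Answer: (1,4)

Derivation:
Dir NW: edge -> no flip
Dir N: edge -> no flip
Dir NE: edge -> no flip
Dir W: first cell '.' (not opp) -> no flip
Dir E: first cell '.' (not opp) -> no flip
Dir SW: opp run (1,4) capped by B -> flip
Dir S: first cell '.' (not opp) -> no flip
Dir SE: first cell 'B' (not opp) -> no flip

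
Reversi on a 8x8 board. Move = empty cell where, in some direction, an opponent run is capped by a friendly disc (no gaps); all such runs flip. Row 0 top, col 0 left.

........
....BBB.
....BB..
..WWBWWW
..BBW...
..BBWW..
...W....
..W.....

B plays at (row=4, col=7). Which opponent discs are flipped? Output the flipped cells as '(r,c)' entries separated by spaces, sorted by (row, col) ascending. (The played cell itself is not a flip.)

Dir NW: opp run (3,6) capped by B -> flip
Dir N: opp run (3,7), next='.' -> no flip
Dir NE: edge -> no flip
Dir W: first cell '.' (not opp) -> no flip
Dir E: edge -> no flip
Dir SW: first cell '.' (not opp) -> no flip
Dir S: first cell '.' (not opp) -> no flip
Dir SE: edge -> no flip

Answer: (3,6)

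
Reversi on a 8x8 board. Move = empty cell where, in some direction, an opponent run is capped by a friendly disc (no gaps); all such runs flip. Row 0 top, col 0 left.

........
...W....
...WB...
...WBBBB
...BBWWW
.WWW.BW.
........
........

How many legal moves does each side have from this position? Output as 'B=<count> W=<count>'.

Answer: B=13 W=9

Derivation:
-- B to move --
(0,2): flips 1 -> legal
(0,3): flips 3 -> legal
(0,4): no bracket -> illegal
(1,2): flips 1 -> legal
(1,4): no bracket -> illegal
(2,2): flips 2 -> legal
(3,2): flips 1 -> legal
(4,0): no bracket -> illegal
(4,1): no bracket -> illegal
(4,2): flips 1 -> legal
(5,0): no bracket -> illegal
(5,4): flips 1 -> legal
(5,7): flips 3 -> legal
(6,0): no bracket -> illegal
(6,1): flips 1 -> legal
(6,2): flips 1 -> legal
(6,3): flips 1 -> legal
(6,4): no bracket -> illegal
(6,5): no bracket -> illegal
(6,6): flips 2 -> legal
(6,7): flips 2 -> legal
B mobility = 13
-- W to move --
(1,4): no bracket -> illegal
(1,5): flips 1 -> legal
(2,5): flips 5 -> legal
(2,6): flips 3 -> legal
(2,7): flips 2 -> legal
(3,2): no bracket -> illegal
(4,2): flips 2 -> legal
(5,4): flips 1 -> legal
(6,4): flips 1 -> legal
(6,5): flips 1 -> legal
(6,6): flips 2 -> legal
W mobility = 9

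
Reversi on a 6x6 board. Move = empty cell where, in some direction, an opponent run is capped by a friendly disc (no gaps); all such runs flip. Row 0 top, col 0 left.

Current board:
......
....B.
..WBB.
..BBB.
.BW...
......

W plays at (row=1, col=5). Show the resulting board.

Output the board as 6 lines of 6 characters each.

Answer: ......
....BW
..WBW.
..BWB.
.BW...
......

Derivation:
Place W at (1,5); scan 8 dirs for brackets.
Dir NW: first cell '.' (not opp) -> no flip
Dir N: first cell '.' (not opp) -> no flip
Dir NE: edge -> no flip
Dir W: opp run (1,4), next='.' -> no flip
Dir E: edge -> no flip
Dir SW: opp run (2,4) (3,3) capped by W -> flip
Dir S: first cell '.' (not opp) -> no flip
Dir SE: edge -> no flip
All flips: (2,4) (3,3)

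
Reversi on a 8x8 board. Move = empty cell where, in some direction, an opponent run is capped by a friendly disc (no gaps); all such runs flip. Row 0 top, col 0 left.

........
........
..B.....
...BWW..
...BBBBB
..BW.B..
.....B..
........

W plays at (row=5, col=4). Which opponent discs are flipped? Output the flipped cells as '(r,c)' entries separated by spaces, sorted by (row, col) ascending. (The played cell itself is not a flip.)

Answer: (4,4)

Derivation:
Dir NW: opp run (4,3), next='.' -> no flip
Dir N: opp run (4,4) capped by W -> flip
Dir NE: opp run (4,5), next='.' -> no flip
Dir W: first cell 'W' (not opp) -> no flip
Dir E: opp run (5,5), next='.' -> no flip
Dir SW: first cell '.' (not opp) -> no flip
Dir S: first cell '.' (not opp) -> no flip
Dir SE: opp run (6,5), next='.' -> no flip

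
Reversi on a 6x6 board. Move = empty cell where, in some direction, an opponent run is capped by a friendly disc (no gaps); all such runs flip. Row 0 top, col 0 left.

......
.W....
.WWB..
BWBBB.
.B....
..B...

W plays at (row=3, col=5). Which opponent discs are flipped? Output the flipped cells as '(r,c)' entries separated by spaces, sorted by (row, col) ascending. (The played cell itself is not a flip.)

Dir NW: first cell '.' (not opp) -> no flip
Dir N: first cell '.' (not opp) -> no flip
Dir NE: edge -> no flip
Dir W: opp run (3,4) (3,3) (3,2) capped by W -> flip
Dir E: edge -> no flip
Dir SW: first cell '.' (not opp) -> no flip
Dir S: first cell '.' (not opp) -> no flip
Dir SE: edge -> no flip

Answer: (3,2) (3,3) (3,4)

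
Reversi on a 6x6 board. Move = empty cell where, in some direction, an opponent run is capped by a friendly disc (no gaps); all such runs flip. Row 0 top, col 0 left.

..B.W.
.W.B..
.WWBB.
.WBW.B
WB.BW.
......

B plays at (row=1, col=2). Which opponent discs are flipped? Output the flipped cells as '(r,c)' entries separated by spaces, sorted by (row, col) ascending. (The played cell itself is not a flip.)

Answer: (2,2)

Derivation:
Dir NW: first cell '.' (not opp) -> no flip
Dir N: first cell 'B' (not opp) -> no flip
Dir NE: first cell '.' (not opp) -> no flip
Dir W: opp run (1,1), next='.' -> no flip
Dir E: first cell 'B' (not opp) -> no flip
Dir SW: opp run (2,1), next='.' -> no flip
Dir S: opp run (2,2) capped by B -> flip
Dir SE: first cell 'B' (not opp) -> no flip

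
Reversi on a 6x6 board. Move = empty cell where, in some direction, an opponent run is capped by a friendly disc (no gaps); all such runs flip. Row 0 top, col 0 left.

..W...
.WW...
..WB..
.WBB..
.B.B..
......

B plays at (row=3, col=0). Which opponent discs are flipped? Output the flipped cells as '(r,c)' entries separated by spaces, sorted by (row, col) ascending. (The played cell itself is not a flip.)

Dir NW: edge -> no flip
Dir N: first cell '.' (not opp) -> no flip
Dir NE: first cell '.' (not opp) -> no flip
Dir W: edge -> no flip
Dir E: opp run (3,1) capped by B -> flip
Dir SW: edge -> no flip
Dir S: first cell '.' (not opp) -> no flip
Dir SE: first cell 'B' (not opp) -> no flip

Answer: (3,1)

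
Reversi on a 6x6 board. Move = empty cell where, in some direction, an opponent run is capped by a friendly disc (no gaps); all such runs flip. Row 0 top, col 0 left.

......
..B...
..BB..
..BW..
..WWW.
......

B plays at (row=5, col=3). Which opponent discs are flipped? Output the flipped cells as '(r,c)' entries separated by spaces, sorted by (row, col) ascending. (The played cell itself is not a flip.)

Dir NW: opp run (4,2), next='.' -> no flip
Dir N: opp run (4,3) (3,3) capped by B -> flip
Dir NE: opp run (4,4), next='.' -> no flip
Dir W: first cell '.' (not opp) -> no flip
Dir E: first cell '.' (not opp) -> no flip
Dir SW: edge -> no flip
Dir S: edge -> no flip
Dir SE: edge -> no flip

Answer: (3,3) (4,3)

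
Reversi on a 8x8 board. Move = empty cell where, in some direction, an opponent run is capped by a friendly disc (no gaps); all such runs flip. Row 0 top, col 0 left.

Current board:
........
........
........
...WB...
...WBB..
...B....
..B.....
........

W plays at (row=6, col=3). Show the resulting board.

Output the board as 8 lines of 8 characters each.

Place W at (6,3); scan 8 dirs for brackets.
Dir NW: first cell '.' (not opp) -> no flip
Dir N: opp run (5,3) capped by W -> flip
Dir NE: first cell '.' (not opp) -> no flip
Dir W: opp run (6,2), next='.' -> no flip
Dir E: first cell '.' (not opp) -> no flip
Dir SW: first cell '.' (not opp) -> no flip
Dir S: first cell '.' (not opp) -> no flip
Dir SE: first cell '.' (not opp) -> no flip
All flips: (5,3)

Answer: ........
........
........
...WB...
...WBB..
...W....
..BW....
........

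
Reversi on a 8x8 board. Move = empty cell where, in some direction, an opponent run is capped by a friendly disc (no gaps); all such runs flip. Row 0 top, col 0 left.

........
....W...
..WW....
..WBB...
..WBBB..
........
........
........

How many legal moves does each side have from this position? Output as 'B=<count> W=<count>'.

-- B to move --
(0,3): no bracket -> illegal
(0,4): no bracket -> illegal
(0,5): no bracket -> illegal
(1,1): flips 1 -> legal
(1,2): flips 1 -> legal
(1,3): flips 1 -> legal
(1,5): no bracket -> illegal
(2,1): flips 1 -> legal
(2,4): no bracket -> illegal
(2,5): no bracket -> illegal
(3,1): flips 1 -> legal
(4,1): flips 1 -> legal
(5,1): flips 1 -> legal
(5,2): no bracket -> illegal
(5,3): no bracket -> illegal
B mobility = 7
-- W to move --
(2,4): flips 1 -> legal
(2,5): no bracket -> illegal
(3,5): flips 2 -> legal
(3,6): no bracket -> illegal
(4,6): flips 3 -> legal
(5,2): no bracket -> illegal
(5,3): flips 2 -> legal
(5,4): flips 1 -> legal
(5,5): flips 2 -> legal
(5,6): flips 2 -> legal
W mobility = 7

Answer: B=7 W=7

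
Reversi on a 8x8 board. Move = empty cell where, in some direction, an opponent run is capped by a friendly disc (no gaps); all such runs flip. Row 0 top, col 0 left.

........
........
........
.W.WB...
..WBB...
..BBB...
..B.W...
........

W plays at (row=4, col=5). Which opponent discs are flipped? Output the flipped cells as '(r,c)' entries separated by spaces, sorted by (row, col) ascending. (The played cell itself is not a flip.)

Dir NW: opp run (3,4), next='.' -> no flip
Dir N: first cell '.' (not opp) -> no flip
Dir NE: first cell '.' (not opp) -> no flip
Dir W: opp run (4,4) (4,3) capped by W -> flip
Dir E: first cell '.' (not opp) -> no flip
Dir SW: opp run (5,4), next='.' -> no flip
Dir S: first cell '.' (not opp) -> no flip
Dir SE: first cell '.' (not opp) -> no flip

Answer: (4,3) (4,4)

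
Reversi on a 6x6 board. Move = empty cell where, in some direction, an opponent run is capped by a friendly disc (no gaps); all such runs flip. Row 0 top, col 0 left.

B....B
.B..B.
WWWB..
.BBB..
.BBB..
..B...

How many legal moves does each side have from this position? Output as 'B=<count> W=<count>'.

-- B to move --
(1,0): flips 1 -> legal
(1,2): flips 1 -> legal
(1,3): flips 1 -> legal
(3,0): no bracket -> illegal
B mobility = 3
-- W to move --
(0,1): flips 1 -> legal
(0,2): flips 1 -> legal
(0,3): no bracket -> illegal
(0,4): no bracket -> illegal
(1,0): no bracket -> illegal
(1,2): no bracket -> illegal
(1,3): no bracket -> illegal
(1,5): no bracket -> illegal
(2,4): flips 1 -> legal
(2,5): no bracket -> illegal
(3,0): no bracket -> illegal
(3,4): no bracket -> illegal
(4,0): flips 1 -> legal
(4,4): flips 1 -> legal
(5,0): no bracket -> illegal
(5,1): flips 2 -> legal
(5,3): flips 2 -> legal
(5,4): flips 2 -> legal
W mobility = 8

Answer: B=3 W=8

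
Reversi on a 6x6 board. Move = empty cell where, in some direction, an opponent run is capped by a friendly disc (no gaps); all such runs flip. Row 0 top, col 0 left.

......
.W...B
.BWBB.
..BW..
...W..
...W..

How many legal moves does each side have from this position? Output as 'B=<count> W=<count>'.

-- B to move --
(0,0): no bracket -> illegal
(0,1): flips 1 -> legal
(0,2): no bracket -> illegal
(1,0): no bracket -> illegal
(1,2): flips 1 -> legal
(1,3): no bracket -> illegal
(2,0): no bracket -> illegal
(3,1): no bracket -> illegal
(3,4): flips 1 -> legal
(4,2): flips 1 -> legal
(4,4): no bracket -> illegal
(5,2): no bracket -> illegal
(5,4): flips 1 -> legal
B mobility = 5
-- W to move --
(0,4): no bracket -> illegal
(0,5): no bracket -> illegal
(1,0): flips 2 -> legal
(1,2): no bracket -> illegal
(1,3): flips 1 -> legal
(1,4): no bracket -> illegal
(2,0): flips 1 -> legal
(2,5): flips 2 -> legal
(3,0): no bracket -> illegal
(3,1): flips 2 -> legal
(3,4): no bracket -> illegal
(3,5): no bracket -> illegal
(4,1): no bracket -> illegal
(4,2): flips 1 -> legal
W mobility = 6

Answer: B=5 W=6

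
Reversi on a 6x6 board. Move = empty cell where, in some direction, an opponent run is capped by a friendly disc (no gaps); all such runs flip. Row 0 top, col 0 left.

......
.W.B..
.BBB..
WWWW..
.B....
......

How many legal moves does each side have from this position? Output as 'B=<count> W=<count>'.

-- B to move --
(0,0): flips 1 -> legal
(0,1): flips 1 -> legal
(0,2): no bracket -> illegal
(1,0): no bracket -> illegal
(1,2): no bracket -> illegal
(2,0): no bracket -> illegal
(2,4): no bracket -> illegal
(3,4): no bracket -> illegal
(4,0): flips 1 -> legal
(4,2): flips 1 -> legal
(4,3): flips 2 -> legal
(4,4): flips 1 -> legal
B mobility = 6
-- W to move --
(0,2): no bracket -> illegal
(0,3): flips 2 -> legal
(0,4): flips 2 -> legal
(1,0): flips 1 -> legal
(1,2): flips 2 -> legal
(1,4): flips 1 -> legal
(2,0): no bracket -> illegal
(2,4): no bracket -> illegal
(3,4): no bracket -> illegal
(4,0): no bracket -> illegal
(4,2): no bracket -> illegal
(5,0): flips 1 -> legal
(5,1): flips 1 -> legal
(5,2): flips 1 -> legal
W mobility = 8

Answer: B=6 W=8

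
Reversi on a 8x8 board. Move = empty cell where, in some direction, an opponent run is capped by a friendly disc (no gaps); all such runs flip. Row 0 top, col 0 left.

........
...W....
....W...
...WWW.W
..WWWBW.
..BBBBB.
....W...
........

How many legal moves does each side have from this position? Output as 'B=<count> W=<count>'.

Answer: B=13 W=6

Derivation:
-- B to move --
(0,2): no bracket -> illegal
(0,3): no bracket -> illegal
(0,4): no bracket -> illegal
(1,2): no bracket -> illegal
(1,4): flips 3 -> legal
(1,5): no bracket -> illegal
(2,2): flips 2 -> legal
(2,3): flips 3 -> legal
(2,5): flips 3 -> legal
(2,6): flips 2 -> legal
(2,7): no bracket -> illegal
(3,1): flips 1 -> legal
(3,2): flips 2 -> legal
(3,6): flips 1 -> legal
(4,1): flips 3 -> legal
(4,7): flips 1 -> legal
(5,1): no bracket -> illegal
(5,7): no bracket -> illegal
(6,3): no bracket -> illegal
(6,5): no bracket -> illegal
(7,3): flips 1 -> legal
(7,4): flips 1 -> legal
(7,5): flips 1 -> legal
B mobility = 13
-- W to move --
(3,6): no bracket -> illegal
(4,1): no bracket -> illegal
(4,7): no bracket -> illegal
(5,1): no bracket -> illegal
(5,7): no bracket -> illegal
(6,1): flips 1 -> legal
(6,2): flips 2 -> legal
(6,3): flips 1 -> legal
(6,5): flips 3 -> legal
(6,6): flips 2 -> legal
(6,7): flips 2 -> legal
W mobility = 6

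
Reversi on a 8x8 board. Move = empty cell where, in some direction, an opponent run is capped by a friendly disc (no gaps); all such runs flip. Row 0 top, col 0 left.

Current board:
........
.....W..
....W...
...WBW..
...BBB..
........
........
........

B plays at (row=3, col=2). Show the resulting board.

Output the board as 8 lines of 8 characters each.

Place B at (3,2); scan 8 dirs for brackets.
Dir NW: first cell '.' (not opp) -> no flip
Dir N: first cell '.' (not opp) -> no flip
Dir NE: first cell '.' (not opp) -> no flip
Dir W: first cell '.' (not opp) -> no flip
Dir E: opp run (3,3) capped by B -> flip
Dir SW: first cell '.' (not opp) -> no flip
Dir S: first cell '.' (not opp) -> no flip
Dir SE: first cell 'B' (not opp) -> no flip
All flips: (3,3)

Answer: ........
.....W..
....W...
..BBBW..
...BBB..
........
........
........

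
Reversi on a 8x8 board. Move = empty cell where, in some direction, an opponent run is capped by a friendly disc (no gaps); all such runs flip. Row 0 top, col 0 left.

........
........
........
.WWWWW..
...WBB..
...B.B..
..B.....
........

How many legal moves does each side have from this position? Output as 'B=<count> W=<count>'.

Answer: B=6 W=7

Derivation:
-- B to move --
(2,0): no bracket -> illegal
(2,1): no bracket -> illegal
(2,2): flips 1 -> legal
(2,3): flips 3 -> legal
(2,4): flips 1 -> legal
(2,5): flips 1 -> legal
(2,6): flips 1 -> legal
(3,0): no bracket -> illegal
(3,6): no bracket -> illegal
(4,0): no bracket -> illegal
(4,1): no bracket -> illegal
(4,2): flips 1 -> legal
(4,6): no bracket -> illegal
(5,2): no bracket -> illegal
(5,4): no bracket -> illegal
B mobility = 6
-- W to move --
(3,6): no bracket -> illegal
(4,2): no bracket -> illegal
(4,6): flips 2 -> legal
(5,1): no bracket -> illegal
(5,2): no bracket -> illegal
(5,4): flips 1 -> legal
(5,6): flips 1 -> legal
(6,1): no bracket -> illegal
(6,3): flips 1 -> legal
(6,4): no bracket -> illegal
(6,5): flips 2 -> legal
(6,6): flips 2 -> legal
(7,1): flips 3 -> legal
(7,2): no bracket -> illegal
(7,3): no bracket -> illegal
W mobility = 7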